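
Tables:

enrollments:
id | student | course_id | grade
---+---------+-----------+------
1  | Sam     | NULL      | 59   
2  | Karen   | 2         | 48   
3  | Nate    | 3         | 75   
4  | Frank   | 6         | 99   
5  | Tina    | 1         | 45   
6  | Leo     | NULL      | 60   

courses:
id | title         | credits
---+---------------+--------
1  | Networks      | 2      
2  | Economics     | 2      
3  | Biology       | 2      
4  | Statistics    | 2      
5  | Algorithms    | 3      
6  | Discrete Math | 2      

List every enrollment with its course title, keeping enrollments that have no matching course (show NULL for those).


LEFT JOIN keeps every row from enrollments (the left table); where course_id has no match in courses, the course columns become NULL. Walk through each enrollment:
  - enrollment 1 (Sam): course_id=NULL, no match -> kept with NULL
  - enrollment 2 (Karen): course_id=2 -> matches Economics
  - enrollment 3 (Nate): course_id=3 -> matches Biology
  - enrollment 4 (Frank): course_id=6 -> matches Discrete Math
  - enrollment 5 (Tina): course_id=1 -> matches Networks
  - enrollment 6 (Leo): course_id=NULL, no match -> kept with NULL
All 6 rows appear; 2 have NULL course.

SQL:
SELECT a.student, b.title AS course
FROM enrollments a
LEFT JOIN courses b ON a.course_id = b.id

Result:
student | course       
--------+--------------
Sam     | NULL         
Karen   | Economics    
Nate    | Biology      
Frank   | Discrete Math
Tina    | Networks     
Leo     | NULL         


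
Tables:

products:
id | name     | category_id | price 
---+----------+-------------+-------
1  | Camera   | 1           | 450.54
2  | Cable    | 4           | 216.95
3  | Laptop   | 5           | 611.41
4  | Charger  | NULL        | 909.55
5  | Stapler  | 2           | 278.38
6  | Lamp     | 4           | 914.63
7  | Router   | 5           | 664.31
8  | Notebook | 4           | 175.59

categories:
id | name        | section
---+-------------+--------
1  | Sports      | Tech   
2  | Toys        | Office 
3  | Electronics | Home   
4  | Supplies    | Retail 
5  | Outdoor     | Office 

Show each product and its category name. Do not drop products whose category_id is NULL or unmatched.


LEFT JOIN keeps every row from products (the left table); where category_id has no match in categories, the category columns become NULL. Walk through each product:
  - product 1 (Camera): category_id=1 -> matches Sports
  - product 2 (Cable): category_id=4 -> matches Supplies
  - product 3 (Laptop): category_id=5 -> matches Outdoor
  - product 4 (Charger): category_id=NULL, no match -> kept with NULL
  - product 5 (Stapler): category_id=2 -> matches Toys
  - product 6 (Lamp): category_id=4 -> matches Supplies
  - product 7 (Router): category_id=5 -> matches Outdoor
  - product 8 (Notebook): category_id=4 -> matches Supplies
All 8 rows appear; 1 has NULL category.

SQL:
SELECT a.name, b.name AS category
FROM products a
LEFT JOIN categories b ON a.category_id = b.id

Result:
name     | category
---------+---------
Camera   | Sports  
Cable    | Supplies
Laptop   | Outdoor 
Charger  | NULL    
Stapler  | Toys    
Lamp     | Supplies
Router   | Outdoor 
Notebook | Supplies


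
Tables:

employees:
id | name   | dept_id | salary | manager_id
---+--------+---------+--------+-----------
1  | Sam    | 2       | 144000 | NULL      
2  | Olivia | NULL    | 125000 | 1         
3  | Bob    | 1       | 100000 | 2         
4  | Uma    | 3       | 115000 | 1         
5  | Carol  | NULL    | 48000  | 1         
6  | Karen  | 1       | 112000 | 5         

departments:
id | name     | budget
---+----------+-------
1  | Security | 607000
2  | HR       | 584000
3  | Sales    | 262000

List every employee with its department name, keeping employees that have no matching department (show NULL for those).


LEFT JOIN keeps every row from employees (the left table); where dept_id has no match in departments, the department columns become NULL. Walk through each employee:
  - employee 1 (Sam): dept_id=2 -> matches HR
  - employee 2 (Olivia): dept_id=NULL, no match -> kept with NULL
  - employee 3 (Bob): dept_id=1 -> matches Security
  - employee 4 (Uma): dept_id=3 -> matches Sales
  - employee 5 (Carol): dept_id=NULL, no match -> kept with NULL
  - employee 6 (Karen): dept_id=1 -> matches Security
All 6 rows appear; 2 have NULL department.

SQL:
SELECT a.name, b.name AS department
FROM employees a
LEFT JOIN departments b ON a.dept_id = b.id

Result:
name   | department
-------+-----------
Sam    | HR        
Olivia | NULL      
Bob    | Security  
Uma    | Sales     
Carol  | NULL      
Karen  | Security  


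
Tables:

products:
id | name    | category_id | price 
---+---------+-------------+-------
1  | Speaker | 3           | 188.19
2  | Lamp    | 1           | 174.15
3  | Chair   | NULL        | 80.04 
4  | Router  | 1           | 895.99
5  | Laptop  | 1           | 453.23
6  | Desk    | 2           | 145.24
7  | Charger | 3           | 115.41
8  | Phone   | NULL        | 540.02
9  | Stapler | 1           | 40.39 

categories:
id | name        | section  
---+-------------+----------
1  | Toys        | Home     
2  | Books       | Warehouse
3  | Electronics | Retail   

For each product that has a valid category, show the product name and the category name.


INNER JOIN keeps only products rows whose category_id matches an id in categories. Walk through each product:
  - product 1 (Speaker): category_id=3 -> matches Electronics
  - product 2 (Lamp): category_id=1 -> matches Toys
  - product 3 (Chair): category_id=NULL, no match -> dropped
  - product 4 (Router): category_id=1 -> matches Toys
  - product 5 (Laptop): category_id=1 -> matches Toys
  - product 6 (Desk): category_id=2 -> matches Books
  - product 7 (Charger): category_id=3 -> matches Electronics
  - product 8 (Phone): category_id=NULL, no match -> dropped
  - product 9 (Stapler): category_id=1 -> matches Toys
So 2 of 9 rows are dropped.

SQL:
SELECT a.name, b.name AS category
FROM products a
INNER JOIN categories b ON a.category_id = b.id

Result:
name    | category   
--------+------------
Speaker | Electronics
Lamp    | Toys       
Router  | Toys       
Laptop  | Toys       
Desk    | Books      
Charger | Electronics
Stapler | Toys       


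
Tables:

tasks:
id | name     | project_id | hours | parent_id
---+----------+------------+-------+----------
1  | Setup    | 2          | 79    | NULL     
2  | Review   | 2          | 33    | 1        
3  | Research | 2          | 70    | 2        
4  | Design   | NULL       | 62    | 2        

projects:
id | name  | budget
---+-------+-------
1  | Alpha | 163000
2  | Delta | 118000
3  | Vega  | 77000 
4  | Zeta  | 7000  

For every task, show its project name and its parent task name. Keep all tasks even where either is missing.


Two LEFT JOINs from the same base table tasks: one to projects via project_id, one to tasks itself via parent_id. Both are LEFT so every task is preserved.
Match against projects:
  - task 1 (Setup): project_id=2 -> matches Delta
  - task 2 (Review): project_id=2 -> matches Delta
  - task 3 (Research): project_id=2 -> matches Delta
  - task 4 (Design): project_id=NULL, no match -> kept with NULL
Match against tasks (self):
  - task 1 (Setup): parent_id=NULL -> NULL
  - task 2 (Review): parent_id=1 -> Setup
  - task 3 (Research): parent_id=2 -> Review
  - task 4 (Design): parent_id=2 -> Review

SQL:
SELECT a.name, b.name AS project, c.name AS parent
FROM tasks a
LEFT JOIN projects b ON a.project_id = b.id
LEFT JOIN tasks c ON a.parent_id = c.id

Result:
name     | project | parent
---------+---------+-------
Setup    | Delta   | NULL  
Review   | Delta   | Setup 
Research | Delta   | Review
Design   | NULL    | Review


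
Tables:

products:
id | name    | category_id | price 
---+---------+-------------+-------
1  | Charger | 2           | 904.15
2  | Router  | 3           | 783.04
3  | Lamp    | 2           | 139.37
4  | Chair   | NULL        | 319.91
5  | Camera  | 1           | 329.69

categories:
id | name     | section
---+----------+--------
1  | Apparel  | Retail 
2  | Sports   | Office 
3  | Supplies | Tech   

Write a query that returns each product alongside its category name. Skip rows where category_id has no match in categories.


INNER JOIN keeps only products rows whose category_id matches an id in categories. Walk through each product:
  - product 1 (Charger): category_id=2 -> matches Sports
  - product 2 (Router): category_id=3 -> matches Supplies
  - product 3 (Lamp): category_id=2 -> matches Sports
  - product 4 (Chair): category_id=NULL, no match -> dropped
  - product 5 (Camera): category_id=1 -> matches Apparel
So 1 of 5 rows is dropped.

SQL:
SELECT a.name, b.name AS category
FROM products a
INNER JOIN categories b ON a.category_id = b.id

Result:
name    | category
--------+---------
Charger | Sports  
Router  | Supplies
Lamp    | Sports  
Camera  | Apparel 


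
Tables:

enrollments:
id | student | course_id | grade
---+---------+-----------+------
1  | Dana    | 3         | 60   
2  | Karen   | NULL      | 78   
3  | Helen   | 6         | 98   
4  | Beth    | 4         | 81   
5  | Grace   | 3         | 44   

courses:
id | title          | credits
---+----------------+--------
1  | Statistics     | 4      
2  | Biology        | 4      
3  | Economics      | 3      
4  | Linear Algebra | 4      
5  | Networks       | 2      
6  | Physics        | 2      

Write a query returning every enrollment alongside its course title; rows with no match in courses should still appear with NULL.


LEFT JOIN keeps every row from enrollments (the left table); where course_id has no match in courses, the course columns become NULL. Walk through each enrollment:
  - enrollment 1 (Dana): course_id=3 -> matches Economics
  - enrollment 2 (Karen): course_id=NULL, no match -> kept with NULL
  - enrollment 3 (Helen): course_id=6 -> matches Physics
  - enrollment 4 (Beth): course_id=4 -> matches Linear Algebra
  - enrollment 5 (Grace): course_id=3 -> matches Economics
All 5 rows appear; 1 has NULL course.

SQL:
SELECT a.student, b.title AS course
FROM enrollments a
LEFT JOIN courses b ON a.course_id = b.id

Result:
student | course        
--------+---------------
Dana    | Economics     
Karen   | NULL          
Helen   | Physics       
Beth    | Linear Algebra
Grace   | Economics     


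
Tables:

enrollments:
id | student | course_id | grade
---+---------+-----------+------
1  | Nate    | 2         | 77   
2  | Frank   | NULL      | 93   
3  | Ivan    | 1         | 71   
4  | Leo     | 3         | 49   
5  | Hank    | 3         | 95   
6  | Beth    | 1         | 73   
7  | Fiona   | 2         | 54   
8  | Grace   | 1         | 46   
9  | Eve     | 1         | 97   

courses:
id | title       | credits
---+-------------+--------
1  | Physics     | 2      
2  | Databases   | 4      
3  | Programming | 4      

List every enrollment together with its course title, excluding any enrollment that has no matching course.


INNER JOIN keeps only enrollments rows whose course_id matches an id in courses. Walk through each enrollment:
  - enrollment 1 (Nate): course_id=2 -> matches Databases
  - enrollment 2 (Frank): course_id=NULL, no match -> dropped
  - enrollment 3 (Ivan): course_id=1 -> matches Physics
  - enrollment 4 (Leo): course_id=3 -> matches Programming
  - enrollment 5 (Hank): course_id=3 -> matches Programming
  - enrollment 6 (Beth): course_id=1 -> matches Physics
  - enrollment 7 (Fiona): course_id=2 -> matches Databases
  - enrollment 8 (Grace): course_id=1 -> matches Physics
  - enrollment 9 (Eve): course_id=1 -> matches Physics
So 1 of 9 rows is dropped.

SQL:
SELECT a.student, b.title AS course
FROM enrollments a
INNER JOIN courses b ON a.course_id = b.id

Result:
student | course     
--------+------------
Nate    | Databases  
Ivan    | Physics    
Leo     | Programming
Hank    | Programming
Beth    | Physics    
Fiona   | Databases  
Grace   | Physics    
Eve     | Physics    


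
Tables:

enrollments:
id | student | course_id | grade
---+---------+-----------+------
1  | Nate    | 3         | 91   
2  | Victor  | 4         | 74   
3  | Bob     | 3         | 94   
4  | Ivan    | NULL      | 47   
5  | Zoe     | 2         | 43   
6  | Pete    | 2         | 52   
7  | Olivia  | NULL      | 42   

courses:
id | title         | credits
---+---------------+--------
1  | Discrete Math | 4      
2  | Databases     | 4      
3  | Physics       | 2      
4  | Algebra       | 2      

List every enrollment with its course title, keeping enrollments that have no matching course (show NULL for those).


LEFT JOIN keeps every row from enrollments (the left table); where course_id has no match in courses, the course columns become NULL. Walk through each enrollment:
  - enrollment 1 (Nate): course_id=3 -> matches Physics
  - enrollment 2 (Victor): course_id=4 -> matches Algebra
  - enrollment 3 (Bob): course_id=3 -> matches Physics
  - enrollment 4 (Ivan): course_id=NULL, no match -> kept with NULL
  - enrollment 5 (Zoe): course_id=2 -> matches Databases
  - enrollment 6 (Pete): course_id=2 -> matches Databases
  - enrollment 7 (Olivia): course_id=NULL, no match -> kept with NULL
All 7 rows appear; 2 have NULL course.

SQL:
SELECT a.student, b.title AS course
FROM enrollments a
LEFT JOIN courses b ON a.course_id = b.id

Result:
student | course   
--------+----------
Nate    | Physics  
Victor  | Algebra  
Bob     | Physics  
Ivan    | NULL     
Zoe     | Databases
Pete    | Databases
Olivia  | NULL     


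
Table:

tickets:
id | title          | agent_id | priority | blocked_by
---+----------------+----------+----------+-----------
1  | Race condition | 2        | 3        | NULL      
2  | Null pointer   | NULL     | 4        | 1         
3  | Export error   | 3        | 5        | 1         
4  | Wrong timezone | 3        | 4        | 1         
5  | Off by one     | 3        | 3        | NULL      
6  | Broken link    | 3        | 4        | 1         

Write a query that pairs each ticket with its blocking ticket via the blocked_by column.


This is a self-join: tickets is joined to a second copy of itself, matching each row's blocked_by to another row's id. Use LEFT JOIN so rows with blocked_by=NULL are kept.
  - ticket 1 (Race condition): blocked_by=NULL -> NULL
  - ticket 2 (Null pointer): blocked_by=1 -> Race condition
  - ticket 3 (Export error): blocked_by=1 -> Race condition
  - ticket 4 (Wrong timezone): blocked_by=1 -> Race condition
  - ticket 5 (Off by one): blocked_by=NULL -> NULL
  - ticket 6 (Broken link): blocked_by=1 -> Race condition

SQL:
SELECT a.title AS item, b.title AS blocked_by
FROM tickets a
LEFT JOIN tickets b ON a.blocked_by = b.id

Result:
item           | blocked_by    
---------------+---------------
Race condition | NULL          
Null pointer   | Race condition
Export error   | Race condition
Wrong timezone | Race condition
Off by one     | NULL          
Broken link    | Race condition


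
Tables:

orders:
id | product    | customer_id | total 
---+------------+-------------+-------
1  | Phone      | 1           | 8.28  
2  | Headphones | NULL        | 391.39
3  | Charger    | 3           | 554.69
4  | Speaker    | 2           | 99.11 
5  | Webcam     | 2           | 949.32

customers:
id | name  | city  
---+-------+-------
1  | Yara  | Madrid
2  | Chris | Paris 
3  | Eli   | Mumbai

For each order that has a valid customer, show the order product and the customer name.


INNER JOIN keeps only orders rows whose customer_id matches an id in customers. Walk through each order:
  - order 1 (Phone): customer_id=1 -> matches Yara
  - order 2 (Headphones): customer_id=NULL, no match -> dropped
  - order 3 (Charger): customer_id=3 -> matches Eli
  - order 4 (Speaker): customer_id=2 -> matches Chris
  - order 5 (Webcam): customer_id=2 -> matches Chris
So 1 of 5 rows is dropped.

SQL:
SELECT a.product, b.name AS customer
FROM orders a
INNER JOIN customers b ON a.customer_id = b.id

Result:
product | customer
--------+---------
Phone   | Yara    
Charger | Eli     
Speaker | Chris   
Webcam  | Chris   


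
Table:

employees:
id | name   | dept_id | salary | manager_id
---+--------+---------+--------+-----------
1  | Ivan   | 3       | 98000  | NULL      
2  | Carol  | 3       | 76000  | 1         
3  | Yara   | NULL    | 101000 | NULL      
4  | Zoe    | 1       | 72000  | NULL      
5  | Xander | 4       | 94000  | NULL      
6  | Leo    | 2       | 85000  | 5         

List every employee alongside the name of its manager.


This is a self-join: employees is joined to a second copy of itself, matching each row's manager_id to another row's id. Use LEFT JOIN so rows with manager_id=NULL are kept.
  - employee 1 (Ivan): manager_id=NULL -> NULL
  - employee 2 (Carol): manager_id=1 -> Ivan
  - employee 3 (Yara): manager_id=NULL -> NULL
  - employee 4 (Zoe): manager_id=NULL -> NULL
  - employee 5 (Xander): manager_id=NULL -> NULL
  - employee 6 (Leo): manager_id=5 -> Xander

SQL:
SELECT a.name AS item, b.name AS manager
FROM employees a
LEFT JOIN employees b ON a.manager_id = b.id

Result:
item   | manager
-------+--------
Ivan   | NULL   
Carol  | Ivan   
Yara   | NULL   
Zoe    | NULL   
Xander | NULL   
Leo    | Xander 


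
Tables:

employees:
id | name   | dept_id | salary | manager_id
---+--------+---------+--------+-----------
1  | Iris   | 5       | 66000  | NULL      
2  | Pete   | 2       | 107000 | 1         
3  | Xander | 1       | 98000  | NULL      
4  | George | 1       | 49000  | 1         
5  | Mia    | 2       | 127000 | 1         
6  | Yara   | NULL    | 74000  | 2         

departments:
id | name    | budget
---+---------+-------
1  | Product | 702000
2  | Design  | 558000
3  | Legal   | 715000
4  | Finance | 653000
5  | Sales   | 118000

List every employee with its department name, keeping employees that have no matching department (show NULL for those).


LEFT JOIN keeps every row from employees (the left table); where dept_id has no match in departments, the department columns become NULL. Walk through each employee:
  - employee 1 (Iris): dept_id=5 -> matches Sales
  - employee 2 (Pete): dept_id=2 -> matches Design
  - employee 3 (Xander): dept_id=1 -> matches Product
  - employee 4 (George): dept_id=1 -> matches Product
  - employee 5 (Mia): dept_id=2 -> matches Design
  - employee 6 (Yara): dept_id=NULL, no match -> kept with NULL
All 6 rows appear; 1 has NULL department.

SQL:
SELECT a.name, b.name AS department
FROM employees a
LEFT JOIN departments b ON a.dept_id = b.id

Result:
name   | department
-------+-----------
Iris   | Sales     
Pete   | Design    
Xander | Product   
George | Product   
Mia    | Design    
Yara   | NULL      


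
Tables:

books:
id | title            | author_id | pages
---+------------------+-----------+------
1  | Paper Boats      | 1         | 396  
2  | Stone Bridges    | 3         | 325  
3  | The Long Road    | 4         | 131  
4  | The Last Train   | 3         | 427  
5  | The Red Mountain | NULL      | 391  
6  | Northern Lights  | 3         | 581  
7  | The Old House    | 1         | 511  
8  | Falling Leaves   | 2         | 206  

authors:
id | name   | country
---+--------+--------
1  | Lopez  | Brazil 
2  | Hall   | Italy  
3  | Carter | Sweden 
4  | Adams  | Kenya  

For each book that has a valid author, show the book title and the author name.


INNER JOIN keeps only books rows whose author_id matches an id in authors. Walk through each book:
  - book 1 (Paper Boats): author_id=1 -> matches Lopez
  - book 2 (Stone Bridges): author_id=3 -> matches Carter
  - book 3 (The Long Road): author_id=4 -> matches Adams
  - book 4 (The Last Train): author_id=3 -> matches Carter
  - book 5 (The Red Mountain): author_id=NULL, no match -> dropped
  - book 6 (Northern Lights): author_id=3 -> matches Carter
  - book 7 (The Old House): author_id=1 -> matches Lopez
  - book 8 (Falling Leaves): author_id=2 -> matches Hall
So 1 of 8 rows is dropped.

SQL:
SELECT a.title, b.name AS author
FROM books a
INNER JOIN authors b ON a.author_id = b.id

Result:
title           | author
----------------+-------
Paper Boats     | Lopez 
Stone Bridges   | Carter
The Long Road   | Adams 
The Last Train  | Carter
Northern Lights | Carter
The Old House   | Lopez 
Falling Leaves  | Hall  


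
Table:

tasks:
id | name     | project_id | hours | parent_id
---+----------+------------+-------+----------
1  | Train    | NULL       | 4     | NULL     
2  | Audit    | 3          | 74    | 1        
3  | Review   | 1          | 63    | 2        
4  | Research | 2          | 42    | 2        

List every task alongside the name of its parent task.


This is a self-join: tasks is joined to a second copy of itself, matching each row's parent_id to another row's id. Use LEFT JOIN so rows with parent_id=NULL are kept.
  - task 1 (Train): parent_id=NULL -> NULL
  - task 2 (Audit): parent_id=1 -> Train
  - task 3 (Review): parent_id=2 -> Audit
  - task 4 (Research): parent_id=2 -> Audit

SQL:
SELECT a.name AS item, b.name AS parent
FROM tasks a
LEFT JOIN tasks b ON a.parent_id = b.id

Result:
item     | parent
---------+-------
Train    | NULL  
Audit    | Train 
Review   | Audit 
Research | Audit 


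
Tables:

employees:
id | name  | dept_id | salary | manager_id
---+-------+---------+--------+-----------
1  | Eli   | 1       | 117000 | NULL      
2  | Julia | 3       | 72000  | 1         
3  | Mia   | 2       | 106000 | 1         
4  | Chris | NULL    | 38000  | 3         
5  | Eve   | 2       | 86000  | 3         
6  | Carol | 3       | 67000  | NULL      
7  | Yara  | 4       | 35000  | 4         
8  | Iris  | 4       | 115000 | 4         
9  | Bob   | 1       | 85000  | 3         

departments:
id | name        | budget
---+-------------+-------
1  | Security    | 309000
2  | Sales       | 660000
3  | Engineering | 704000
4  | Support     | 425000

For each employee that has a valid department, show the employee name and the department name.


INNER JOIN keeps only employees rows whose dept_id matches an id in departments. Walk through each employee:
  - employee 1 (Eli): dept_id=1 -> matches Security
  - employee 2 (Julia): dept_id=3 -> matches Engineering
  - employee 3 (Mia): dept_id=2 -> matches Sales
  - employee 4 (Chris): dept_id=NULL, no match -> dropped
  - employee 5 (Eve): dept_id=2 -> matches Sales
  - employee 6 (Carol): dept_id=3 -> matches Engineering
  - employee 7 (Yara): dept_id=4 -> matches Support
  - employee 8 (Iris): dept_id=4 -> matches Support
  - employee 9 (Bob): dept_id=1 -> matches Security
So 1 of 9 rows is dropped.

SQL:
SELECT a.name, b.name AS department
FROM employees a
INNER JOIN departments b ON a.dept_id = b.id

Result:
name  | department 
------+------------
Eli   | Security   
Julia | Engineering
Mia   | Sales      
Eve   | Sales      
Carol | Engineering
Yara  | Support    
Iris  | Support    
Bob   | Security   


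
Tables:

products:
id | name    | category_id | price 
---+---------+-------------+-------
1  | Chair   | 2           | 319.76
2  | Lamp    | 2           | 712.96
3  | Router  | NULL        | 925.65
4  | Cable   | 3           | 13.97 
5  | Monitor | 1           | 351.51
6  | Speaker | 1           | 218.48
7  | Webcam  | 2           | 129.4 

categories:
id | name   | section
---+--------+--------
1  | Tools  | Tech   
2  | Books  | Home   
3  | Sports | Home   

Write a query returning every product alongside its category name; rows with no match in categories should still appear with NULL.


LEFT JOIN keeps every row from products (the left table); where category_id has no match in categories, the category columns become NULL. Walk through each product:
  - product 1 (Chair): category_id=2 -> matches Books
  - product 2 (Lamp): category_id=2 -> matches Books
  - product 3 (Router): category_id=NULL, no match -> kept with NULL
  - product 4 (Cable): category_id=3 -> matches Sports
  - product 5 (Monitor): category_id=1 -> matches Tools
  - product 6 (Speaker): category_id=1 -> matches Tools
  - product 7 (Webcam): category_id=2 -> matches Books
All 7 rows appear; 1 has NULL category.

SQL:
SELECT a.name, b.name AS category
FROM products a
LEFT JOIN categories b ON a.category_id = b.id

Result:
name    | category
--------+---------
Chair   | Books   
Lamp    | Books   
Router  | NULL    
Cable   | Sports  
Monitor | Tools   
Speaker | Tools   
Webcam  | Books   


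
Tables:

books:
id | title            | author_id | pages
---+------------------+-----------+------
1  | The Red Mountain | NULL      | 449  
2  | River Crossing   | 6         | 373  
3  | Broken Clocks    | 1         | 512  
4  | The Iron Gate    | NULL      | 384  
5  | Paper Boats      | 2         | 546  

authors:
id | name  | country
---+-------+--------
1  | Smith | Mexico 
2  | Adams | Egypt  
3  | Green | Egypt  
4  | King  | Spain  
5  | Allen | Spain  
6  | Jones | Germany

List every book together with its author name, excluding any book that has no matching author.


INNER JOIN keeps only books rows whose author_id matches an id in authors. Walk through each book:
  - book 1 (The Red Mountain): author_id=NULL, no match -> dropped
  - book 2 (River Crossing): author_id=6 -> matches Jones
  - book 3 (Broken Clocks): author_id=1 -> matches Smith
  - book 4 (The Iron Gate): author_id=NULL, no match -> dropped
  - book 5 (Paper Boats): author_id=2 -> matches Adams
So 2 of 5 rows are dropped.

SQL:
SELECT a.title, b.name AS author
FROM books a
INNER JOIN authors b ON a.author_id = b.id

Result:
title          | author
---------------+-------
River Crossing | Jones 
Broken Clocks  | Smith 
Paper Boats    | Adams 


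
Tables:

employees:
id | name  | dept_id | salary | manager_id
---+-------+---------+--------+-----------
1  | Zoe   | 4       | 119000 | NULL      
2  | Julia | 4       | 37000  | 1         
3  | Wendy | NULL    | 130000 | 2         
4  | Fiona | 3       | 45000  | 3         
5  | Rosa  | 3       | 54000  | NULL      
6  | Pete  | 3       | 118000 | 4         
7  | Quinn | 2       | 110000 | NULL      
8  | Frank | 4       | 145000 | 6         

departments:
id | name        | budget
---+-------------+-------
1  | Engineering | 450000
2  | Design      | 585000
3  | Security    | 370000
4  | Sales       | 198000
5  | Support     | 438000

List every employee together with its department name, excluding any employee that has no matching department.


INNER JOIN keeps only employees rows whose dept_id matches an id in departments. Walk through each employee:
  - employee 1 (Zoe): dept_id=4 -> matches Sales
  - employee 2 (Julia): dept_id=4 -> matches Sales
  - employee 3 (Wendy): dept_id=NULL, no match -> dropped
  - employee 4 (Fiona): dept_id=3 -> matches Security
  - employee 5 (Rosa): dept_id=3 -> matches Security
  - employee 6 (Pete): dept_id=3 -> matches Security
  - employee 7 (Quinn): dept_id=2 -> matches Design
  - employee 8 (Frank): dept_id=4 -> matches Sales
So 1 of 8 rows is dropped.

SQL:
SELECT a.name, b.name AS department
FROM employees a
INNER JOIN departments b ON a.dept_id = b.id

Result:
name  | department
------+-----------
Zoe   | Sales     
Julia | Sales     
Fiona | Security  
Rosa  | Security  
Pete  | Security  
Quinn | Design    
Frank | Sales     


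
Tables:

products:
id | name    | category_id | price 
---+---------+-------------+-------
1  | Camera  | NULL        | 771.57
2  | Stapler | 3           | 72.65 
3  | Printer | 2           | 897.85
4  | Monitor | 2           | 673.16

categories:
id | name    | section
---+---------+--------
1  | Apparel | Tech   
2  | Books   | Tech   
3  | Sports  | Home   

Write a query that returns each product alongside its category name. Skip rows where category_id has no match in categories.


INNER JOIN keeps only products rows whose category_id matches an id in categories. Walk through each product:
  - product 1 (Camera): category_id=NULL, no match -> dropped
  - product 2 (Stapler): category_id=3 -> matches Sports
  - product 3 (Printer): category_id=2 -> matches Books
  - product 4 (Monitor): category_id=2 -> matches Books
So 1 of 4 rows is dropped.

SQL:
SELECT a.name, b.name AS category
FROM products a
INNER JOIN categories b ON a.category_id = b.id

Result:
name    | category
--------+---------
Stapler | Sports  
Printer | Books   
Monitor | Books   


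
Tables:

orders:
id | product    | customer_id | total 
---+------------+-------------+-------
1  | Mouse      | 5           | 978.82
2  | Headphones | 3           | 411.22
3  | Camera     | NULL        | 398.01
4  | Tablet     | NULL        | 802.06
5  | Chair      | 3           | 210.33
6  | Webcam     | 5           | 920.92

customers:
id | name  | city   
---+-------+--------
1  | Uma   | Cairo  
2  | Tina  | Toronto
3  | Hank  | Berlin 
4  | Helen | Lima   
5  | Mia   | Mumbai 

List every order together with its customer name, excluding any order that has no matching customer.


INNER JOIN keeps only orders rows whose customer_id matches an id in customers. Walk through each order:
  - order 1 (Mouse): customer_id=5 -> matches Mia
  - order 2 (Headphones): customer_id=3 -> matches Hank
  - order 3 (Camera): customer_id=NULL, no match -> dropped
  - order 4 (Tablet): customer_id=NULL, no match -> dropped
  - order 5 (Chair): customer_id=3 -> matches Hank
  - order 6 (Webcam): customer_id=5 -> matches Mia
So 2 of 6 rows are dropped.

SQL:
SELECT a.product, b.name AS customer
FROM orders a
INNER JOIN customers b ON a.customer_id = b.id

Result:
product    | customer
-----------+---------
Mouse      | Mia     
Headphones | Hank    
Chair      | Hank    
Webcam     | Mia     


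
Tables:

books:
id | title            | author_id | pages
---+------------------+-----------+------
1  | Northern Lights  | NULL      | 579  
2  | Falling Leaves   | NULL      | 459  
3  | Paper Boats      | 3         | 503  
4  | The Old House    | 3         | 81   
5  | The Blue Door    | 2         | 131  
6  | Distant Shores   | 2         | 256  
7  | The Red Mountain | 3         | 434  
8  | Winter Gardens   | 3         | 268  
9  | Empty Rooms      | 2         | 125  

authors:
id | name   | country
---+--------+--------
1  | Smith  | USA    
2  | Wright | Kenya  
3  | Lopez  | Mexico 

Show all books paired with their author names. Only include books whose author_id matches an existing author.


INNER JOIN keeps only books rows whose author_id matches an id in authors. Walk through each book:
  - book 1 (Northern Lights): author_id=NULL, no match -> dropped
  - book 2 (Falling Leaves): author_id=NULL, no match -> dropped
  - book 3 (Paper Boats): author_id=3 -> matches Lopez
  - book 4 (The Old House): author_id=3 -> matches Lopez
  - book 5 (The Blue Door): author_id=2 -> matches Wright
  - book 6 (Distant Shores): author_id=2 -> matches Wright
  - book 7 (The Red Mountain): author_id=3 -> matches Lopez
  - book 8 (Winter Gardens): author_id=3 -> matches Lopez
  - book 9 (Empty Rooms): author_id=2 -> matches Wright
So 2 of 9 rows are dropped.

SQL:
SELECT a.title, b.name AS author
FROM books a
INNER JOIN authors b ON a.author_id = b.id

Result:
title            | author
-----------------+-------
Paper Boats      | Lopez 
The Old House    | Lopez 
The Blue Door    | Wright
Distant Shores   | Wright
The Red Mountain | Lopez 
Winter Gardens   | Lopez 
Empty Rooms      | Wright


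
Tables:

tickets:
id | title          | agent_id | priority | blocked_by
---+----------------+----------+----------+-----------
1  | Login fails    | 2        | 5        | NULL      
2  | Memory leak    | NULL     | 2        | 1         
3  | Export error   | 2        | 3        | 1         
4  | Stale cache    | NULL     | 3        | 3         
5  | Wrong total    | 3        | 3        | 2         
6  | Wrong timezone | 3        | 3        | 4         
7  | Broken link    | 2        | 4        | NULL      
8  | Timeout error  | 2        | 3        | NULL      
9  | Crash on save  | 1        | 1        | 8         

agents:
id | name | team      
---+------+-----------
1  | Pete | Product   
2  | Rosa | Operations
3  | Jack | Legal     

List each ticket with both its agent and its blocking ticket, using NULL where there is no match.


Two LEFT JOINs from the same base table tickets: one to agents via agent_id, one to tickets itself via blocked_by. Both are LEFT so every ticket is preserved.
Match against agents:
  - ticket 1 (Login fails): agent_id=2 -> matches Rosa
  - ticket 2 (Memory leak): agent_id=NULL, no match -> kept with NULL
  - ticket 3 (Export error): agent_id=2 -> matches Rosa
  - ticket 4 (Stale cache): agent_id=NULL, no match -> kept with NULL
  - ticket 5 (Wrong total): agent_id=3 -> matches Jack
  - ticket 6 (Wrong timezone): agent_id=3 -> matches Jack
  - ticket 7 (Broken link): agent_id=2 -> matches Rosa
  - ticket 8 (Timeout error): agent_id=2 -> matches Rosa
  - ticket 9 (Crash on save): agent_id=1 -> matches Pete
Match against tickets (self):
  - ticket 1 (Login fails): blocked_by=NULL -> NULL
  - ticket 2 (Memory leak): blocked_by=1 -> Login fails
  - ticket 3 (Export error): blocked_by=1 -> Login fails
  - ticket 4 (Stale cache): blocked_by=3 -> Export error
  - ticket 5 (Wrong total): blocked_by=2 -> Memory leak
  - ticket 6 (Wrong timezone): blocked_by=4 -> Stale cache
  - ticket 7 (Broken link): blocked_by=NULL -> NULL
  - ticket 8 (Timeout error): blocked_by=NULL -> NULL
  - ticket 9 (Crash on save): blocked_by=8 -> Timeout error

SQL:
SELECT a.title, b.name AS agent, c.title AS blocked_by
FROM tickets a
LEFT JOIN agents b ON a.agent_id = b.id
LEFT JOIN tickets c ON a.blocked_by = c.id

Result:
title          | agent | blocked_by   
---------------+-------+--------------
Login fails    | Rosa  | NULL         
Memory leak    | NULL  | Login fails  
Export error   | Rosa  | Login fails  
Stale cache    | NULL  | Export error 
Wrong total    | Jack  | Memory leak  
Wrong timezone | Jack  | Stale cache  
Broken link    | Rosa  | NULL         
Timeout error  | Rosa  | NULL         
Crash on save  | Pete  | Timeout error


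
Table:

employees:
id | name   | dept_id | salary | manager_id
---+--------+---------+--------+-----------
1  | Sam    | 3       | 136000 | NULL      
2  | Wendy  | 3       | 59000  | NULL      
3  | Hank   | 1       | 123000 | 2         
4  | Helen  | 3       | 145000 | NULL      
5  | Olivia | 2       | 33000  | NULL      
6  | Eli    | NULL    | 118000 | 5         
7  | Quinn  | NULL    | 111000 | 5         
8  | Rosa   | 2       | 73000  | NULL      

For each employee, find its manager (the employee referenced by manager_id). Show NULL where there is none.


This is a self-join: employees is joined to a second copy of itself, matching each row's manager_id to another row's id. Use LEFT JOIN so rows with manager_id=NULL are kept.
  - employee 1 (Sam): manager_id=NULL -> NULL
  - employee 2 (Wendy): manager_id=NULL -> NULL
  - employee 3 (Hank): manager_id=2 -> Wendy
  - employee 4 (Helen): manager_id=NULL -> NULL
  - employee 5 (Olivia): manager_id=NULL -> NULL
  - employee 6 (Eli): manager_id=5 -> Olivia
  - employee 7 (Quinn): manager_id=5 -> Olivia
  - employee 8 (Rosa): manager_id=NULL -> NULL

SQL:
SELECT a.name AS item, b.name AS manager
FROM employees a
LEFT JOIN employees b ON a.manager_id = b.id

Result:
item   | manager
-------+--------
Sam    | NULL   
Wendy  | NULL   
Hank   | Wendy  
Helen  | NULL   
Olivia | NULL   
Eli    | Olivia 
Quinn  | Olivia 
Rosa   | NULL   


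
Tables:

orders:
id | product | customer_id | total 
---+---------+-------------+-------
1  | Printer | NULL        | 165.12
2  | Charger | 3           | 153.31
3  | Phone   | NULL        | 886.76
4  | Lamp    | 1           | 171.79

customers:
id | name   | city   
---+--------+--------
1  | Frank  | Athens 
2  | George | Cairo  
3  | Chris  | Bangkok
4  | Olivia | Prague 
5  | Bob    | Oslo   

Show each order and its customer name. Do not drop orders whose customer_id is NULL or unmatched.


LEFT JOIN keeps every row from orders (the left table); where customer_id has no match in customers, the customer columns become NULL. Walk through each order:
  - order 1 (Printer): customer_id=NULL, no match -> kept with NULL
  - order 2 (Charger): customer_id=3 -> matches Chris
  - order 3 (Phone): customer_id=NULL, no match -> kept with NULL
  - order 4 (Lamp): customer_id=1 -> matches Frank
All 4 rows appear; 2 have NULL customer.

SQL:
SELECT a.product, b.name AS customer
FROM orders a
LEFT JOIN customers b ON a.customer_id = b.id

Result:
product | customer
--------+---------
Printer | NULL    
Charger | Chris   
Phone   | NULL    
Lamp    | Frank   


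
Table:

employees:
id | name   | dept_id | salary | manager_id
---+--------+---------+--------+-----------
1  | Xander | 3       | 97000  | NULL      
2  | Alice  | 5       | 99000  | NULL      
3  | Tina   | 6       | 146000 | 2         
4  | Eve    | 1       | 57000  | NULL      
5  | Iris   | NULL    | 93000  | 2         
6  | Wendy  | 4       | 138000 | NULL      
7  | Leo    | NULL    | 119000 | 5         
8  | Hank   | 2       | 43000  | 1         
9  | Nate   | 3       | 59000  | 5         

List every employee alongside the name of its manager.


This is a self-join: employees is joined to a second copy of itself, matching each row's manager_id to another row's id. Use LEFT JOIN so rows with manager_id=NULL are kept.
  - employee 1 (Xander): manager_id=NULL -> NULL
  - employee 2 (Alice): manager_id=NULL -> NULL
  - employee 3 (Tina): manager_id=2 -> Alice
  - employee 4 (Eve): manager_id=NULL -> NULL
  - employee 5 (Iris): manager_id=2 -> Alice
  - employee 6 (Wendy): manager_id=NULL -> NULL
  - employee 7 (Leo): manager_id=5 -> Iris
  - employee 8 (Hank): manager_id=1 -> Xander
  - employee 9 (Nate): manager_id=5 -> Iris

SQL:
SELECT a.name AS item, b.name AS manager
FROM employees a
LEFT JOIN employees b ON a.manager_id = b.id

Result:
item   | manager
-------+--------
Xander | NULL   
Alice  | NULL   
Tina   | Alice  
Eve    | NULL   
Iris   | Alice  
Wendy  | NULL   
Leo    | Iris   
Hank   | Xander 
Nate   | Iris   


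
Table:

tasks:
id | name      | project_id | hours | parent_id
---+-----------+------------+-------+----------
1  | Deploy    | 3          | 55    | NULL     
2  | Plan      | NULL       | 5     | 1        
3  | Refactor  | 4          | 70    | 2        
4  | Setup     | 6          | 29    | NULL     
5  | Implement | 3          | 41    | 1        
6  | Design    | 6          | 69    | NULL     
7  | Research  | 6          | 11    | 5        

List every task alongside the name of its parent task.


This is a self-join: tasks is joined to a second copy of itself, matching each row's parent_id to another row's id. Use LEFT JOIN so rows with parent_id=NULL are kept.
  - task 1 (Deploy): parent_id=NULL -> NULL
  - task 2 (Plan): parent_id=1 -> Deploy
  - task 3 (Refactor): parent_id=2 -> Plan
  - task 4 (Setup): parent_id=NULL -> NULL
  - task 5 (Implement): parent_id=1 -> Deploy
  - task 6 (Design): parent_id=NULL -> NULL
  - task 7 (Research): parent_id=5 -> Implement

SQL:
SELECT a.name AS item, b.name AS parent
FROM tasks a
LEFT JOIN tasks b ON a.parent_id = b.id

Result:
item      | parent   
----------+----------
Deploy    | NULL     
Plan      | Deploy   
Refactor  | Plan     
Setup     | NULL     
Implement | Deploy   
Design    | NULL     
Research  | Implement


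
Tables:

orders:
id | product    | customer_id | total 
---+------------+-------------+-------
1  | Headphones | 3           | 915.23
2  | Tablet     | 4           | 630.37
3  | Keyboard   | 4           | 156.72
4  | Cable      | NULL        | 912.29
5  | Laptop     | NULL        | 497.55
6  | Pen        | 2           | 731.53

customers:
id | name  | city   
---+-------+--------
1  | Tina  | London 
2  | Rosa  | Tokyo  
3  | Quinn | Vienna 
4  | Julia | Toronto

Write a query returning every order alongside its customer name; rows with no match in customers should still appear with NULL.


LEFT JOIN keeps every row from orders (the left table); where customer_id has no match in customers, the customer columns become NULL. Walk through each order:
  - order 1 (Headphones): customer_id=3 -> matches Quinn
  - order 2 (Tablet): customer_id=4 -> matches Julia
  - order 3 (Keyboard): customer_id=4 -> matches Julia
  - order 4 (Cable): customer_id=NULL, no match -> kept with NULL
  - order 5 (Laptop): customer_id=NULL, no match -> kept with NULL
  - order 6 (Pen): customer_id=2 -> matches Rosa
All 6 rows appear; 2 have NULL customer.

SQL:
SELECT a.product, b.name AS customer
FROM orders a
LEFT JOIN customers b ON a.customer_id = b.id

Result:
product    | customer
-----------+---------
Headphones | Quinn   
Tablet     | Julia   
Keyboard   | Julia   
Cable      | NULL    
Laptop     | NULL    
Pen        | Rosa    
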